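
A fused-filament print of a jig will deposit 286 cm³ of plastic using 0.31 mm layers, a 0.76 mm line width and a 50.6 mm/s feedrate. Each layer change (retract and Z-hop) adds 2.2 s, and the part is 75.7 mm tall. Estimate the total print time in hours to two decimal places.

6.81 hours

Line area: 0.31 × 0.76 → 0.2356 mm².
Toolpath length = 286 cm³ / 0.2356 mm² = 286000 / 0.2356 = 1213921.9 mm.
Print-move time: 1213921.9 / 50.6 → 23990.6 s.
Number of layers: 75.7 / 0.31 → 245 (rounded up).
Z-hop total: 245 × 2.2 → 539 s.
Altogether 23990.6 + 539 = 24529.6 s, i.e. 6.81 hours.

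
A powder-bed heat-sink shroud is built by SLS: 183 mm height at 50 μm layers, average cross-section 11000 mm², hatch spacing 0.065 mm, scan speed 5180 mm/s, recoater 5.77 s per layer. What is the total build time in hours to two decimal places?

39.08 hours

Layer count = ceil(183 / 0.05) = 3660.
Hatch length per layer = 11000 / 0.065 = 169230.8 mm.
Per-layer scan time = 169230.8 / 5180, so 32.67 s.
Time per layer = 32.67 + 5.77, so 38.44 s.
3660 layers × 38.44 s/layer = 140690.4 s, i.e. 39.08 hours.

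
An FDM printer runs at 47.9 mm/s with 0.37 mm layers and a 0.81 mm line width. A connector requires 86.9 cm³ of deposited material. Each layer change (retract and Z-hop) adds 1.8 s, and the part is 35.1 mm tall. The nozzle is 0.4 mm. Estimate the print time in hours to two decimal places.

1.73 hours

Bead cross-section: 0.37 × 0.81 → 0.2997 mm².
Toolpath length = 86.9 cm³ / 0.2997 mm² = 86900 / 0.2997 = 289956.6 mm.
Time extruding = 289956.6 / 47.9 = 6053.4 s.
Layers = ⌈35.1/0.37⌉ = 95.
Layer-change overhead = 95 × 1.8 = 171 s.
Total = 6053.4 + 171 = 6224.4 s = 1.73 hours.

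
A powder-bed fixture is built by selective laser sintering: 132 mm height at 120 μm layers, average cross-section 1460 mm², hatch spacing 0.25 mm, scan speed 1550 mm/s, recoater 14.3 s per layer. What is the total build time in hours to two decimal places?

Number of layers: 132 / 0.12 → 1100 (rounded up).
Per-layer scan distance: 1460 / 0.25 → 5840 mm.
Scan time per layer = 5840 / 1550 = 3.7677 s.
Time per layer = 3.7677 + 14.3 = 18.0677 s.
Total: 1100 × 18.0677 s = 19874.47 s → 5.52 hours.

5.52 hours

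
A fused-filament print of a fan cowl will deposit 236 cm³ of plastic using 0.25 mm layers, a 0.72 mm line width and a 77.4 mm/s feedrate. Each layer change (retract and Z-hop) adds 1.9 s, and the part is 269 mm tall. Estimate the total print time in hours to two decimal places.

Bead cross-section = 0.25 × 0.72 = 0.18 mm².
Path length: 236000 mm³ / 0.18 mm² → 1311111.1 mm.
Extrusion time = 1311111.1 / 77.4, so 16939.4 s.
Layers = ⌈269/0.25⌉ = 1076.
Z-hop total: 1076 × 1.9 → 2044.4 s.
Total = 16939.4 + 2044.4 = 18983.8 s = 5.27 hours.

5.27 hours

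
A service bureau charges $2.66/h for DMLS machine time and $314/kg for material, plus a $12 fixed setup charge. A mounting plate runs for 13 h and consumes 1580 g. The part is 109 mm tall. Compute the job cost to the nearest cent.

$542.70

Machine-time cost = 2.66 × 13 = $34.58.
Material cost: 314 × 1580/1000 → $496.12.
Total = 34.58 + 496.12 + 12 = $542.70.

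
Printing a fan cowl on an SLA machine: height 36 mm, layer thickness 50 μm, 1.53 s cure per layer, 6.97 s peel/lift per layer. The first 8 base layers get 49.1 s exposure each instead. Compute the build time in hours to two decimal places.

Layer count = ceil(36 / 0.05) = 720.
Bottom layers = 8 × (49.1 + 6.97) = 448.56 s.
Regular layers = 712 × (1.53 + 6.97) = 6052 s.
Total = 448.56 + 6052 = 6500.56 s = 1.81 hours.

1.81 hours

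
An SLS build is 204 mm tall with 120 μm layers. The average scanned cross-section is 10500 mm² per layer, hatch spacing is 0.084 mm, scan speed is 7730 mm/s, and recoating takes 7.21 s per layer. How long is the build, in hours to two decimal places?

Layers = ⌈204/0.12⌉ = 1700.
Per-layer scan distance: 10500 / 0.084 → 125000 mm.
Per-layer scan time: 125000 / 7730 → 16.1708 s.
Layer cycle: 16.1708 + 7.21 → 23.3808 s.
1700 layers × 23.3808 s/layer = 39747.36 s, i.e. 11.04 hours.

11.04 hours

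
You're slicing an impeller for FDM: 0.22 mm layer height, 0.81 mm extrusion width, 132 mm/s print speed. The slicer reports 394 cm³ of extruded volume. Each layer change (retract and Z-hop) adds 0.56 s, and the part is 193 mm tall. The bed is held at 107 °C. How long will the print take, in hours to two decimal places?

4.79 hours

Line area = 0.22 × 0.81, so 0.1782 mm².
Total extruded path = 394000/0.1782 = 2210998.9 mm.
Time extruding: 2210998.9 / 132 → 16750 s.
Layers = ⌈193/0.22⌉ = 878.
Non-print overhead = 878 × 0.56 = 491.68 s.
Altogether 16750 + 491.68 = 17241.68 s, i.e. 4.79 hours.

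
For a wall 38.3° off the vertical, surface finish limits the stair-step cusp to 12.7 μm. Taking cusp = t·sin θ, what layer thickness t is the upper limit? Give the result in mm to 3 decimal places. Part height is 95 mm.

0.020 mm

Layer height = cusp / sin(38.3°) = 0.0127 / 0.6198 = 0.020 mm.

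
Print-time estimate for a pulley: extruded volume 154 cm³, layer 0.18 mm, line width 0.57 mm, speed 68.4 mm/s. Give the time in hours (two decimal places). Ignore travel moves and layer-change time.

Bead cross-section = 0.18 × 0.57 = 0.1026 mm².
Toolpath length = 154 cm³ / 0.1026 mm² = 154000 / 0.1026 = 1500974.7 mm.
Extrusion time: 1500974.7 / 68.4 → 21944.1 s.
Converting: 21944.1 s = 6.10 hours.

6.10 hours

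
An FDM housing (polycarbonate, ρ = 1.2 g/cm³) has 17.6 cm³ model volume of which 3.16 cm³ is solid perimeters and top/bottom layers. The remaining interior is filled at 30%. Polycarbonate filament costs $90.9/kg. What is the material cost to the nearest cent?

$0.82

Infill region = 17.6 − 3.16 = 14.44 cm³.
Deposited infill = 0.30 × 14.44 = 4.332 cm³.
Deposited volume = 3.16 + 4.332, so 7.492 cm³.
Mass = 7.492 × 1.2, so 8.9904 g.
At $90.9/kg: 8.9904/1000 × 90.9 = $0.82.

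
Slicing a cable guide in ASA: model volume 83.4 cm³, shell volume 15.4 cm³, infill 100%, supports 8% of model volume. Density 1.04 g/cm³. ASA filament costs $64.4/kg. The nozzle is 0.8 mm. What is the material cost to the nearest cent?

$6.03

Infill region = 83.4 − 15.4 = 68 cm³.
Infill volume: 1.00 × 68 → 68 cm³.
Support: 0.08 × 83.4 → 6.672 cm³.
Deposited volume = 15.4 + 68 + 6.672, so 90.072 cm³.
Mass = 90.072 × 1.04, so 93.67488 g.
Cost = 93.67488 g / 1000 × $64.4/kg = $6.03.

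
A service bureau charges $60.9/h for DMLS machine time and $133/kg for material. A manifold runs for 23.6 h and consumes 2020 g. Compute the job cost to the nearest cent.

$1705.90

Time charge: 60.9 × 23.6 → $1437.24.
Material charge: 133 × 2020/1000 → $268.66.
Job cost: 1437.24 + 268.66 = $1705.90.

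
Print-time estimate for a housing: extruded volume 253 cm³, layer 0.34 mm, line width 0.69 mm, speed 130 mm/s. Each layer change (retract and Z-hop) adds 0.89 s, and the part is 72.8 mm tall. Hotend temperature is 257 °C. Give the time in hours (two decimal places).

Bead cross-section: 0.34 × 0.69 → 0.2346 mm².
Toolpath length = 253 cm³ / 0.2346 mm² = 253000 / 0.2346 = 1078431.4 mm.
Time extruding: 1078431.4 / 130 → 8295.6 s.
Layer count = ceil(72.8 / 0.34) = 215.
Z-hop total: 215 × 0.89 → 191.35 s.
Altogether 8295.6 + 191.35 = 8486.95 s, i.e. 2.36 hours.

2.36 hours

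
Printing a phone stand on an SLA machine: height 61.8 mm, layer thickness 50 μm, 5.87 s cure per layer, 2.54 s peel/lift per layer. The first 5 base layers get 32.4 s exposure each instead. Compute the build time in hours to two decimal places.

Layer count = ceil(61.8 / 0.05) = 1236.
Base layers: 5 × (32.4 + 2.54) → 174.7 s.
Regular layers = 1231 × (5.87 + 2.54), so 10352.71 s.
Total = 174.7 + 10352.71 = 10527.41 s = 2.92 hours.

2.92 hours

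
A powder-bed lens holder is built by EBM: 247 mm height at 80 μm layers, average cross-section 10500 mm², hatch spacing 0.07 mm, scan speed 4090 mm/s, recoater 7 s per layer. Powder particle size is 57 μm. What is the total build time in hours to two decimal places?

37.46 hours

Layers = ⌈247/0.08⌉ = 3088.
Per-layer scan distance = 10500 / 0.07 = 150000 mm.
Scan time per layer: 150000 / 4090 → 36.6748 s.
Per-layer time: 36.6748 + 7 → 43.6748 s.
Total: 3088 × 43.6748 s = 134867.7824 s → 37.46 hours.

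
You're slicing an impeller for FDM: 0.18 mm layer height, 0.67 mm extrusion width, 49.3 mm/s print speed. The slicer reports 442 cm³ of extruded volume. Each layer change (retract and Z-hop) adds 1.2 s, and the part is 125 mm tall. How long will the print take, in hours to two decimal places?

Line area = 0.18 × 0.67 = 0.1206 mm².
Total extruded path = 442000/0.1206 = 3665008.3 mm.
Print-move time = 3665008.3 / 49.3 = 74340.9 s.
Number of layers: 125 / 0.18 → 695 (rounded up).
Non-print overhead = 695 × 1.2, so 834 s.
Total = 74340.9 + 834 = 75174.9 s = 20.88 hours.

20.88 hours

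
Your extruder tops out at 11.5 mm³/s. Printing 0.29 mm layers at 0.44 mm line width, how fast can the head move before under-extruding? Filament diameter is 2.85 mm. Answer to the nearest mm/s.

Bead cross-section = 0.29 × 0.44 = 0.1276 mm².
v_max = Q/A = 11.5/0.1276 = 90.13 mm/s → 90 mm/s.

90 mm/s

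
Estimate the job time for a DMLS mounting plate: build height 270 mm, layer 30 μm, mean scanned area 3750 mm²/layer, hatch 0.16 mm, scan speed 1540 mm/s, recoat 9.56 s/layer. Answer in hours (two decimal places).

Layers = ⌈270/0.03⌉ = 9000.
Scan path per layer: 3750 / 0.16 → 23437.5 mm.
Per-layer scan time: 23437.5 / 1540 → 15.2192 s.
Per-layer time: 15.2192 + 9.56 → 24.7792 s.
9000 layers × 24.7792 s/layer = 223012.8 s, i.e. 61.95 hours.

61.95 hours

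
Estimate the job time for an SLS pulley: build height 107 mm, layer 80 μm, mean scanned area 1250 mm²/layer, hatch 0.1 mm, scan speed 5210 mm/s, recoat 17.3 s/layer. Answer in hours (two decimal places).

7.32 hours

Number of layers: 107 / 0.08 → 1338 (rounded up).
Per-layer scan distance = 1250 / 0.1 = 12500 mm.
Per-layer scan time = 12500 / 5210 = 2.3992 s.
Per-layer time = 2.3992 + 17.3, so 19.6992 s.
Total: 1338 × 19.6992 s = 26357.5296 s → 7.32 hours.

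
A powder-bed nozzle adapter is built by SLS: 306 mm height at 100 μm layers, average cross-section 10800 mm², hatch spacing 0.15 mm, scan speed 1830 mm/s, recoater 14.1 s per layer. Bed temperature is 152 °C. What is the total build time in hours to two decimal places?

Number of layers: 306 / 0.1 → 3060 (rounded up).
Per-layer scan distance: 10800 / 0.15 → 72000 mm.
Per-layer scan time: 72000 / 1830 → 39.3443 s.
Layer cycle: 39.3443 + 14.1 → 53.4443 s.
Build time = 3060 × 53.4443 = 163539.558 s = 45.43 hours.

45.43 hours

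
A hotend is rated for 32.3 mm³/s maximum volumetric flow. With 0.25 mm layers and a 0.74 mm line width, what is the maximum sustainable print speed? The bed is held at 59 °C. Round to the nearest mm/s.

175 mm/s

A = 0.25 × 0.74, so 0.185 mm².
v_max = Q/A = 32.3/0.185 = 174.59 mm/s → 175 mm/s.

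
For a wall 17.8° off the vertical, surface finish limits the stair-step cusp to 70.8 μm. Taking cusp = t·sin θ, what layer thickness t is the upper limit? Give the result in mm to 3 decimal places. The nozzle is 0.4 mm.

0.232 mm

sin(17.8°) = 0.3057; t_max = 0.0708/0.3057 = 0.232 mm.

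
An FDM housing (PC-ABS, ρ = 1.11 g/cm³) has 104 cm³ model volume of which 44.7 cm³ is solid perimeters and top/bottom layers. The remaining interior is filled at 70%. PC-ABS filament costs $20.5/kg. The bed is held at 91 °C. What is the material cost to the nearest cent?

Interior volume = 104 − 44.7, so 59.3 cm³.
Deposited infill = 0.70 × 59.3 = 41.51 cm³.
Total extruded = 44.7 + 41.51 = 86.21 cm³.
Mass: 86.21 × 1.11 → 95.6931 g.
At $20.5/kg: 95.6931/1000 × 20.5 = $1.96.

$1.96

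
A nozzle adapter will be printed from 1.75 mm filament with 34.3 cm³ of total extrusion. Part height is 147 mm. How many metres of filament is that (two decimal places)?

14.26 m

Cross-section of 1.75 mm filament: π·(1.75/2)² = 2.4053 mm².
L = 34300 mm³ / 2.4053 mm² = 14260.18 mm, i.e. 14.26 m.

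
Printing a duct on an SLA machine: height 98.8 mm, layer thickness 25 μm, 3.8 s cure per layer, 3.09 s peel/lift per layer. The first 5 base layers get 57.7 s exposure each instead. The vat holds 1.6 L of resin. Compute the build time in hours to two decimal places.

7.64 hours

Number of layers: 98.8 / 0.025 → 3952 (rounded up).
Base layers = 5 × (57.7 + 3.09), so 303.95 s.
Remaining layers: 3947 × (3.8 + 3.09) → 27194.83 s.
Sum: 303.95 + 27194.83 = 27498.78 s → 7.64 hours.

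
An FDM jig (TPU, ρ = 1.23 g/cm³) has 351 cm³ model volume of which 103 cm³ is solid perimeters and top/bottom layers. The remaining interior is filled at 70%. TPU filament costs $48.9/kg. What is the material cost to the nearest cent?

$16.64

Interior volume: 351 − 103 → 248 cm³.
Infill volume: 0.70 × 248 → 173.6 cm³.
Total printed volume = 103 + 173.6 = 276.6 cm³.
Mass: 276.6 × 1.23 → 340.218 g.
At $48.9/kg: 340.218/1000 × 48.9 = $16.64.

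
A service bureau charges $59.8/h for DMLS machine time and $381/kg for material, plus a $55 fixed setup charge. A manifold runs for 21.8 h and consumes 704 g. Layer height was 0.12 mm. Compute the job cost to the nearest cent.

$1626.86

Machine cost: 59.8 × 21.8 → $1303.64.
Feedstock cost = 381 × 704/1000, so $268.224.
Adding setup: 1303.64 + 268.224 + 55 → 1626.864 ≈ $1626.86.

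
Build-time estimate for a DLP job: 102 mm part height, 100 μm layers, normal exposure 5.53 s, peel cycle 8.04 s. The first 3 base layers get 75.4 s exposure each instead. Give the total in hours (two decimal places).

3.90 hours

Layers = ⌈102/0.1⌉ = 1020.
Burn-in layers = 3 × (75.4 + 8.04), so 250.32 s.
Regular layers = 1017 × (5.53 + 8.04) = 13800.69 s.
Sum: 250.32 + 13800.69 = 14051.01 s → 3.90 hours.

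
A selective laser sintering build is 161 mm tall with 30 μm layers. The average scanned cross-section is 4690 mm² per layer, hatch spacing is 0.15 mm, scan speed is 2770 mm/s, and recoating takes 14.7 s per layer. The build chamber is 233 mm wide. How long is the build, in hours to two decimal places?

Number of layers: 161 / 0.03 → 5367 (rounded up).
Scan path per layer: 4690 / 0.15 → 31266.7 mm.
Scan time per layer: 31266.7 / 2770 → 11.2876 s.
Time per layer = 11.2876 + 14.7, so 25.9876 s.
5367 layers × 25.9876 s/layer = 139475.4492 s, i.e. 38.74 hours.

38.74 hours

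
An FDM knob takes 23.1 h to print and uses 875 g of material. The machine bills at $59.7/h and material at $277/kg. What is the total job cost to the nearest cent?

Machine cost: 59.7 × 23.1 → $1379.07.
Material charge: 277 × 875/1000 → $242.375.
Total = 1379.07 + 242.375 = 1621.445 ≈ $1621.45.

$1621.45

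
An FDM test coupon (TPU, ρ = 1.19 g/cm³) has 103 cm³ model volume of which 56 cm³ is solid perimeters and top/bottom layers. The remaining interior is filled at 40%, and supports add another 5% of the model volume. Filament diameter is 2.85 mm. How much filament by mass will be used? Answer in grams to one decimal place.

95.1 g

Volume inside the shell = 103 − 56 = 47 cm³.
Infill deposited = 0.40 × 47 = 18.8 cm³.
Support = 0.05 × 103, so 5.15 cm³.
Total printed volume = 56 + 18.8 + 5.15, so 79.95 cm³.
Mass = 79.95 × 1.19 = 95.1405 g.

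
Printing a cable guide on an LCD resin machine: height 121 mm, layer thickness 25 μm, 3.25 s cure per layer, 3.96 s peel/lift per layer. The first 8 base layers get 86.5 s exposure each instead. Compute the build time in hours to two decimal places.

Layers = ⌈121/0.025⌉ = 4840.
Bottom layers = 8 × (86.5 + 3.96), so 723.68 s.
Normal layers = 4832 × (3.25 + 3.96) = 34838.72 s.
Sum: 723.68 + 34838.72 = 35562.4 s → 9.88 hours.

9.88 hours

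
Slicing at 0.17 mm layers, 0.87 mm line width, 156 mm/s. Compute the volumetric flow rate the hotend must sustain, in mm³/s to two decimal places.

23.07

A = 0.17 × 0.87, so 0.1479 mm².
Volumetric flow = 156 × 0.1479 = 23.07 mm³/s.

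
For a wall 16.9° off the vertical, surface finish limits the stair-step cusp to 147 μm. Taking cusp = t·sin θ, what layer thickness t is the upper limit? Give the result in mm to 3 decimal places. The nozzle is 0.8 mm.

t = h_c / sin θ = 0.147 / 0.2907 = 0.506 mm.

0.506 mm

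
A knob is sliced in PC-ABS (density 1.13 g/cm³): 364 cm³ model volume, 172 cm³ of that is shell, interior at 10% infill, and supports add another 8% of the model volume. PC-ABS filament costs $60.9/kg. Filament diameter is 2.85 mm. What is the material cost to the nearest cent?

Infill region = 364 − 172, so 192 cm³.
Deposited infill: 0.10 × 192 → 19.2 cm³.
Support = 0.08 × 364, so 29.12 cm³.
Total extruded = 172 + 19.2 + 29.12 = 220.32 cm³.
Mass = 220.32 × 1.13, so 248.9616 g.
Cost = 248.9616 g / 1000 × $60.9/kg = $15.16.

$15.16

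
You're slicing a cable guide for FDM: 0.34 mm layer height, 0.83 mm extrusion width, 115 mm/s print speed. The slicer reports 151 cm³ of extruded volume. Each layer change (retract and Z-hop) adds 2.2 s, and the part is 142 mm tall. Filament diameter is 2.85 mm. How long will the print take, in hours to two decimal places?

Extrusion cross-section = 0.34 × 0.83, so 0.2822 mm².
Total extruded path = 151000/0.2822 = 535081.5 mm.
Time extruding = 535081.5 / 115 = 4652.9 s.
Layer count = ceil(142 / 0.34) = 418.
Layer-change overhead = 418 × 2.2, so 919.6 s.
Altogether 4652.9 + 919.6 = 5572.5 s, i.e. 1.55 hours.

1.55 hours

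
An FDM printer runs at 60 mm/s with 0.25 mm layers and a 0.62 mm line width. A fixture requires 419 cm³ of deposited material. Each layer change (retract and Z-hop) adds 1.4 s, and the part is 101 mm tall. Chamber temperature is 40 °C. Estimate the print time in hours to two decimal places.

Bead cross-section = 0.25 × 0.62, so 0.155 mm².
Toolpath length = 419 cm³ / 0.155 mm² = 419000 / 0.155 = 2703225.8 mm.
Print-move time: 2703225.8 / 60 → 45053.8 s.
Number of layers: 101 / 0.25 → 404 (rounded up).
Non-print overhead: 404 × 1.4 → 565.6 s.
Altogether 45053.8 + 565.6 = 45619.4 s, i.e. 12.67 hours.

12.67 hours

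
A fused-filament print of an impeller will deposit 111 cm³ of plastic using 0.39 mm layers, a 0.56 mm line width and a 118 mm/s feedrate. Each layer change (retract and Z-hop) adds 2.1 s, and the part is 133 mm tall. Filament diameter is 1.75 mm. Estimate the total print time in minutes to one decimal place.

Line area = 0.39 × 0.56 = 0.2184 mm².
Total extruded path = 111000/0.2184 = 508241.8 mm.
Print-move time = 508241.8 / 118 = 4307.1 s.
Number of layers: 133 / 0.39 → 342 (rounded up).
Non-print overhead = 342 × 2.1, so 718.2 s.
Total = 4307.1 + 718.2 = 5025.3 s = 83.8 minutes.

83.8 minutes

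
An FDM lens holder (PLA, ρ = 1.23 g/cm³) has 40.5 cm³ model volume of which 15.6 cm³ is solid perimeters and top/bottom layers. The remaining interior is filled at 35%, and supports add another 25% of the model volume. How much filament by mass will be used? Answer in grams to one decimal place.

Interior volume = 40.5 − 15.6, so 24.9 cm³.
Infill volume = 0.35 × 24.9, so 8.715 cm³.
Support = 0.25 × 40.5, so 10.125 cm³.
Total extruded = 15.6 + 8.715 + 10.125 = 34.44 cm³.
Mass = 34.44 × 1.23 = 42.3612 g.

42.4 g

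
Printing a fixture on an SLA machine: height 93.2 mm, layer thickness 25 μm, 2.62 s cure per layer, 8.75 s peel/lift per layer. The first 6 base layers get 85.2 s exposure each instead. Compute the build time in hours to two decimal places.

Layers = ⌈93.2/0.025⌉ = 3728.
Base layers = 6 × (85.2 + 8.75) = 563.7 s.
Normal layers = 3722 × (2.62 + 8.75), so 42319.14 s.
Sum: 563.7 + 42319.14 = 42882.84 s → 11.91 hours.

11.91 hours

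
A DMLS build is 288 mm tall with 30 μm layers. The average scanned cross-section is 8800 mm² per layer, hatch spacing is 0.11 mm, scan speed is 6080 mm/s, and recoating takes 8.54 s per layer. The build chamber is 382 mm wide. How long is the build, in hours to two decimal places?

57.86 hours

Layers = ⌈288/0.03⌉ = 9600.
Hatch length per layer = 8800 / 0.11 = 80000 mm.
Per-layer scan time = 80000 / 6080, so 13.1579 s.
Time per layer: 13.1579 + 8.54 → 21.6979 s.
Build time = 9600 × 21.6979 = 208299.84 s = 57.86 hours.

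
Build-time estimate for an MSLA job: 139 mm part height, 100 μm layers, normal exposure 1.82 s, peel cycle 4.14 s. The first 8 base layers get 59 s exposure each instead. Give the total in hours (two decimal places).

Layer count = ceil(139 / 0.1) = 1390.
Base layers = 8 × (59 + 4.14) = 505.12 s.
Normal layers = 1382 × (1.82 + 4.14), so 8236.72 s.
Sum: 505.12 + 8236.72 = 8741.84 s → 2.43 hours.

2.43 hours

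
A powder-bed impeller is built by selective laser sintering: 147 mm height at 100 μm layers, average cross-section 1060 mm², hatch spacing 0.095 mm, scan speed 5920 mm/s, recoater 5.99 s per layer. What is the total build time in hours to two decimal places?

Number of layers: 147 / 0.1 → 1470 (rounded up).
Per-layer scan distance = 1060 / 0.095 = 11157.9 mm.
Per-layer scan time: 11157.9 / 5920 → 1.8848 s.
Per-layer time: 1.8848 + 5.99 → 7.8748 s.
Build time = 1470 × 7.8748 = 11575.956 s = 3.22 hours.

3.22 hours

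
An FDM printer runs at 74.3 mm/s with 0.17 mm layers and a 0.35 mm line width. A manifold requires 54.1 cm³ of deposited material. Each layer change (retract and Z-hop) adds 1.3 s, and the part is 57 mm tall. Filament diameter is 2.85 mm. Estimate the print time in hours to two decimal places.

Extrusion cross-section = 0.17 × 0.35 = 0.0595 mm².
Toolpath length = 54.1 cm³ / 0.0595 mm² = 54100 / 0.0595 = 909243.7 mm.
Extrusion time = 909243.7 / 74.3 = 12237.5 s.
Layer count = ceil(57 / 0.17) = 336.
Non-print overhead: 336 × 1.3 → 436.8 s.
Altogether 12237.5 + 436.8 = 12674.3 s, i.e. 3.52 hours.

3.52 hours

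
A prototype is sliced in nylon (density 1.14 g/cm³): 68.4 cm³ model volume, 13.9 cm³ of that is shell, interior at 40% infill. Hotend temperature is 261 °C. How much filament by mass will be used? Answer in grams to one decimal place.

40.7 g

Volume inside the shell = 68.4 − 13.9 = 54.5 cm³.
Deposited infill: 0.40 × 54.5 → 21.8 cm³.
Total printed volume = 13.9 + 21.8 = 35.7 cm³.
Mass = 35.7 × 1.14 = 40.698 g.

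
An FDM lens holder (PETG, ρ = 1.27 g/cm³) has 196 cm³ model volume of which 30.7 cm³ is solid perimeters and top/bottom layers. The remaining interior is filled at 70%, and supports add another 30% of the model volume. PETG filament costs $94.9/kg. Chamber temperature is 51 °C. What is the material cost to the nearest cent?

Volume inside the shell = 196 − 30.7, so 165.3 cm³.
Infill deposited: 0.70 × 165.3 → 115.71 cm³.
Support = 0.30 × 196 = 58.8 cm³.
Total printed volume = 30.7 + 115.71 + 58.8, so 205.21 cm³.
Mass: 205.21 × 1.27 → 260.6167 g.
Cost = 260.6167 g / 1000 × $94.9/kg = $24.73.

$24.73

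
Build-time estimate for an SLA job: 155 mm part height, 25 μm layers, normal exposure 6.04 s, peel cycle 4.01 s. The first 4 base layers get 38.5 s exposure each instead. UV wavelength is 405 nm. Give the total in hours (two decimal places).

Number of layers: 155 / 0.025 → 6200 (rounded up).
Bottom layers: 4 × (38.5 + 4.01) → 170.04 s.
Normal layers: 6196 × (6.04 + 4.01) → 62269.8 s.
Total = 170.04 + 62269.8 = 62439.84 s = 17.34 hours.

17.34 hours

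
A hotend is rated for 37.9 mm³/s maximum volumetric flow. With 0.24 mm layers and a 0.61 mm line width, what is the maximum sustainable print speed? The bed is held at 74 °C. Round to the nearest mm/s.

A: 0.24 × 0.61 → 0.1464 mm².
v_max = Q/A = 37.9/0.1464 = 258.88 mm/s → 259 mm/s.

259 mm/s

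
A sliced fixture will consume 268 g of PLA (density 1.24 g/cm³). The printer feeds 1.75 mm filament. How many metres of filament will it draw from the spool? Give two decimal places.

89.86 m

Extruded volume: 268/1.24 = 216.129 cm³ (216129 mm³).
Cross-section of 1.75 mm filament: π·(1.75/2)² = 2.4053 mm².
L = V/A = 216129/2.4053 = 89855.32 mm → 89.86 m.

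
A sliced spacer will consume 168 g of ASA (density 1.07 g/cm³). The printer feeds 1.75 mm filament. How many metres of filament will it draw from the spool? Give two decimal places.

65.28 m

Volume = 168 g / 1.07 g·cm⁻³ = 157.0093 cm³ = 157009.3 mm³.
Cross-section of 1.75 mm filament: π·(1.75/2)² = 2.4053 mm².
L = V/A = 157009.3/2.4053 = 65276.39 mm → 65.28 m.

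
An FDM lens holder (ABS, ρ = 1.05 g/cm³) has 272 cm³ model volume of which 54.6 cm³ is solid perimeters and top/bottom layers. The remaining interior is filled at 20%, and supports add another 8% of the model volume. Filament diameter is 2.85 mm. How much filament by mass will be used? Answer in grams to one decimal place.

Volume inside the shell: 272 − 54.6 → 217.4 cm³.
Infill volume = 0.20 × 217.4 = 43.48 cm³.
Support: 0.08 × 272 → 21.76 cm³.
Deposited volume = 54.6 + 43.48 + 21.76 = 119.84 cm³.
Mass: 119.84 × 1.05 → 125.832 g.

125.8 g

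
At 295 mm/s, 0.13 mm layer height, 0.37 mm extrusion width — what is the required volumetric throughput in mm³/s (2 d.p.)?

14.19

Bead cross-section = 0.13 × 0.37 = 0.0481 mm².
Q = v·A = 295 × 0.0481 = 14.19 mm³/s.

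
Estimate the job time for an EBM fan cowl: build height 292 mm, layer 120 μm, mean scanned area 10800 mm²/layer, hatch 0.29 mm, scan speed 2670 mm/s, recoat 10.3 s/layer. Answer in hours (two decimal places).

Layers = ⌈292/0.12⌉ = 2434.
Scan path per layer = 10800 / 0.29, so 37241.4 mm.
Beam time per layer = 37241.4 / 2670 = 13.9481 s.
Time per layer = 13.9481 + 10.3 = 24.2481 s.
2434 layers × 24.2481 s/layer = 59019.8754 s, i.e. 16.39 hours.

16.39 hours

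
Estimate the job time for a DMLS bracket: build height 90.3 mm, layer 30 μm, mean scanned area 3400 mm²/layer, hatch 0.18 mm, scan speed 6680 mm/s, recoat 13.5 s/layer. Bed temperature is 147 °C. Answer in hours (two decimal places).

13.65 hours

Layers = ⌈90.3/0.03⌉ = 3010.
Scan path per layer = 3400 / 0.18, so 18888.9 mm.
Scan time per layer = 18888.9 / 6680 = 2.8277 s.
Layer cycle = 2.8277 + 13.5, so 16.3277 s.
Total: 3010 × 16.3277 s = 49146.377 s → 13.65 hours.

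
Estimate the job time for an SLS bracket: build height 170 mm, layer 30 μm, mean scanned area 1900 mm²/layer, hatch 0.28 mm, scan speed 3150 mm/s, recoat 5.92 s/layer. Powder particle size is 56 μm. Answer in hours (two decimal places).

Number of layers: 170 / 0.03 → 5667 (rounded up).
Per-layer scan distance: 1900 / 0.28 → 6785.7 mm.
Per-layer scan time = 6785.7 / 3150 = 2.1542 s.
Layer cycle = 2.1542 + 5.92, so 8.0742 s.
Total: 5667 × 8.0742 s = 45756.4914 s → 12.71 hours.

12.71 hours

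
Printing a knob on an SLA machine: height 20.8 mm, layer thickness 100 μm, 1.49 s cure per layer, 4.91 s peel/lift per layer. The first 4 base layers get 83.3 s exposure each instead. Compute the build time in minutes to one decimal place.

27.6 minutes

Layer count = ceil(20.8 / 0.1) = 208.
Burn-in layers: 4 × (83.3 + 4.91) → 352.84 s.
Normal layers = 204 × (1.49 + 4.91), so 1305.6 s.
Sum: 352.84 + 1305.6 = 1658.44 s → 27.6 minutes.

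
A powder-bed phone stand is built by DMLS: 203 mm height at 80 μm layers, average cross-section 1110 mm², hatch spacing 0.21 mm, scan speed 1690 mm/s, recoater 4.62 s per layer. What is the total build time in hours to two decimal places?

Number of layers: 203 / 0.08 → 2538 (rounded up).
Per-layer scan distance = 1110 / 0.21 = 5285.7 mm.
Scan time per layer = 5285.7 / 1690, so 3.1276 s.
Per-layer time = 3.1276 + 4.62, so 7.7476 s.
2538 layers × 7.7476 s/layer = 19663.4088 s, i.e. 5.46 hours.

5.46 hours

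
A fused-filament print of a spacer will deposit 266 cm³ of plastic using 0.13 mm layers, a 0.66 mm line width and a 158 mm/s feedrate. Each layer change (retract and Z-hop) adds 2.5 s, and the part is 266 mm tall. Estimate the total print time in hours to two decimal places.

Bead cross-section = 0.13 × 0.66, so 0.0858 mm².
Total extruded path = 266000/0.0858 = 3100233.1 mm.
Extrusion time = 3100233.1 / 158, so 19621.7 s.
Layers = ⌈266/0.13⌉ = 2047.
Layer-change overhead = 2047 × 2.5, so 5117.5 s.
Total = 19621.7 + 5117.5 = 24739.2 s = 6.87 hours.

6.87 hours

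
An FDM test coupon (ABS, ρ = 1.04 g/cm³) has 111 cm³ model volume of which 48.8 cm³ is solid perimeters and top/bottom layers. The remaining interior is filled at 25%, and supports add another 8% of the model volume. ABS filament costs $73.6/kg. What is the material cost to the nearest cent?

Infill region: 111 − 48.8 → 62.2 cm³.
Infill volume = 0.25 × 62.2 = 15.55 cm³.
Support = 0.08 × 111, so 8.88 cm³.
Total extruded = 48.8 + 15.55 + 8.88, so 73.23 cm³.
Mass: 73.23 × 1.04 → 76.1592 g.
At $73.6/kg: 76.1592/1000 × 73.6 = $5.61.

$5.61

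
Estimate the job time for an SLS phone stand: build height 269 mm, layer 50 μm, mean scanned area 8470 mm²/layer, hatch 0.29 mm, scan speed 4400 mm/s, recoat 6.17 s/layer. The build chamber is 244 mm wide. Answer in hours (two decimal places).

Layer count = ceil(269 / 0.05) = 5380.
Hatch length per layer: 8470 / 0.29 → 29206.9 mm.
Per-layer scan time: 29206.9 / 4400 → 6.6379 s.
Per-layer time = 6.6379 + 6.17, so 12.8079 s.
5380 layers × 12.8079 s/layer = 68906.502 s, i.e. 19.14 hours.

19.14 hours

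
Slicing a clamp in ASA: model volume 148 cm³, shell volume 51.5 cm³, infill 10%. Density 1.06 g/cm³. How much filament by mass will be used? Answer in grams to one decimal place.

Volume inside the shell: 148 − 51.5 → 96.5 cm³.
Infill volume = 0.10 × 96.5 = 9.65 cm³.
Deposited volume: 51.5 + 9.65 → 61.15 cm³.
Mass = 61.15 × 1.06 = 64.819 g.

64.8 g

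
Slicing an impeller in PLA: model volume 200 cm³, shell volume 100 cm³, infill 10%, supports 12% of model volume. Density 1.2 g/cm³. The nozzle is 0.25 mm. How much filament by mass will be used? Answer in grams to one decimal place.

Infill region = 200 − 100, so 100 cm³.
Infill deposited = 0.10 × 100 = 10 cm³.
Support: 0.12 × 200 → 24 cm³.
Total extruded = 100 + 10 + 24, so 134 cm³.
Mass = 134 × 1.2 = 160.8 g.

160.8 g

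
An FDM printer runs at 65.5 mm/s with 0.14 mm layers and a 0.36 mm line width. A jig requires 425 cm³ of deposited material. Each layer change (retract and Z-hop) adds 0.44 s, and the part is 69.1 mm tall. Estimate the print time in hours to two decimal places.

35.82 hours

Line area = 0.14 × 0.36 = 0.0504 mm².
Toolpath length = 425 cm³ / 0.0504 mm² = 425000 / 0.0504 = 8432539.7 mm.
Time extruding: 8432539.7 / 65.5 → 128741.1 s.
Layer count = ceil(69.1 / 0.14) = 494.
Z-hop total = 494 × 0.44 = 217.36 s.
Altogether 128741.1 + 217.36 = 128958.46 s, i.e. 35.82 hours.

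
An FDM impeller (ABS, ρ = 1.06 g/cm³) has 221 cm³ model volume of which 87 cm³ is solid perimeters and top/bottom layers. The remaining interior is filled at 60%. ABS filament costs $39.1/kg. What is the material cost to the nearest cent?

Infill region = 221 − 87 = 134 cm³.
Deposited infill = 0.60 × 134, so 80.4 cm³.
Total printed volume = 87 + 80.4 = 167.4 cm³.
Mass = 167.4 × 1.06 = 177.444 g.
At $39.1/kg: 177.444/1000 × 39.1 = $6.94.

$6.94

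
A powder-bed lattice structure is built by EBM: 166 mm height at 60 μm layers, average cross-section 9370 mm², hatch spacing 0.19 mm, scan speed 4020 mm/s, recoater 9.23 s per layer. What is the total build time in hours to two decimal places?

16.52 hours

Layer count = ceil(166 / 0.06) = 2767.
Hatch length per layer = 9370 / 0.19, so 49315.8 mm.
Beam time per layer: 49315.8 / 4020 → 12.2676 s.
Time per layer = 12.2676 + 9.23 = 21.4976 s.
Total: 2767 × 21.4976 s = 59483.8592 s → 16.52 hours.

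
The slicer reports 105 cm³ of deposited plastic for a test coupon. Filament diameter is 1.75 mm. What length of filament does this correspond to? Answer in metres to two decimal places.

A = π r² = π × 0.875² = 2.4053 mm².
L = 105000 mm³ / 2.4053 mm² = 43653.6 mm, i.e. 43.65 m.

43.65 m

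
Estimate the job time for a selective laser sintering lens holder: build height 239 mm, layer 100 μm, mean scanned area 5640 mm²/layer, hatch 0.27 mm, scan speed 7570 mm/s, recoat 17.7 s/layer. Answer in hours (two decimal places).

Layers = ⌈239/0.1⌉ = 2390.
Hatch length per layer = 5640 / 0.27, so 20888.9 mm.
Laser time per layer: 20888.9 / 7570 → 2.7594 s.
Time per layer = 2.7594 + 17.7 = 20.4594 s.
Build time = 2390 × 20.4594 = 48897.966 s = 13.58 hours.

13.58 hours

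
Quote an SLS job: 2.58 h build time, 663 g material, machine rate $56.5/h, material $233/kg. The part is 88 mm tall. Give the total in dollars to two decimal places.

Machine cost = 56.5 × 2.58, so $145.77.
Material cost = 233 × 663/1000, so $154.479.
Job cost: 145.77 + 154.479 = 300.249 ≈ $300.25.

$300.25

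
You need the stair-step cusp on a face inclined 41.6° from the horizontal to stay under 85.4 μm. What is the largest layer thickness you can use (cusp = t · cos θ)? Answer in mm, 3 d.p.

0.114 mm

t = h_c / cos θ = 0.0854 / 0.7478 = 0.114 mm.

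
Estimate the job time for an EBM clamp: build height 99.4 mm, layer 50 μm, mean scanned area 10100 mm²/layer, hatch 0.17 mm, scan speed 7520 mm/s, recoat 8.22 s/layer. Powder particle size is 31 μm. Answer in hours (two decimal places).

Number of layers: 99.4 / 0.05 → 1988 (rounded up).
Per-layer scan distance: 10100 / 0.17 → 59411.8 mm.
Scan time per layer = 59411.8 / 7520 = 7.9005 s.
Layer cycle = 7.9005 + 8.22, so 16.1205 s.
1988 layers × 16.1205 s/layer = 32047.554 s, i.e. 8.90 hours.

8.90 hours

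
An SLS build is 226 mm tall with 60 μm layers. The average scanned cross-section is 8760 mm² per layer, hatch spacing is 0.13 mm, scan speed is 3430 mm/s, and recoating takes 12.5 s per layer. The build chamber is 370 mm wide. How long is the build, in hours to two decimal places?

Layers = ⌈226/0.06⌉ = 3767.
Hatch length per layer = 8760 / 0.13, so 67384.6 mm.
Laser time per layer = 67384.6 / 3430 = 19.6457 s.
Layer cycle: 19.6457 + 12.5 → 32.1457 s.
Build time = 3767 × 32.1457 = 121092.8519 s = 33.64 hours.

33.64 hours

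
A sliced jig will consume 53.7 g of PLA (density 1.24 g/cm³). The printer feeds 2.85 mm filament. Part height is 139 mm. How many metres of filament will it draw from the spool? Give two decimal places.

Volume = 53.7 g / 1.24 g·cm⁻³ = 43.3065 cm³ = 43306.5 mm³.
Filament cross-section = π × (2.85/2)² = 6.3794 mm².
L = V/A = 43306.5/6.3794 = 6788.49 mm → 6.79 m.

6.79 m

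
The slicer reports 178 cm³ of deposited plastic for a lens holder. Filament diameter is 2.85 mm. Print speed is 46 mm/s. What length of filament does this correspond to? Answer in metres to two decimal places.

A = π r² = π × 1.425² = 6.3794 mm².
L = 178000 mm³ / 6.3794 mm² = 27902.31 mm, i.e. 27.90 m.

27.90 m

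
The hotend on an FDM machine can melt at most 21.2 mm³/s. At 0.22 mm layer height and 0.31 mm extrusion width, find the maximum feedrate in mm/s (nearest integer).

Bead cross-section = 0.22 × 0.31 = 0.0682 mm².
Max speed = 21.2 / 0.0682 = 310.85 ≈ 311 mm/s.

311 mm/s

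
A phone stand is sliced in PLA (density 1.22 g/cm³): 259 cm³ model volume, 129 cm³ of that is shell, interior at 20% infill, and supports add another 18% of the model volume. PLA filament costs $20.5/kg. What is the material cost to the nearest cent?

Interior volume = 259 − 129, so 130 cm³.
Infill volume = 0.20 × 130, so 26 cm³.
Support = 0.18 × 259 = 46.62 cm³.
Deposited volume = 129 + 26 + 46.62 = 201.62 cm³.
Mass = 201.62 × 1.22 = 245.9764 g.
Cost = 245.9764 g / 1000 × $20.5/kg = $5.04.

$5.04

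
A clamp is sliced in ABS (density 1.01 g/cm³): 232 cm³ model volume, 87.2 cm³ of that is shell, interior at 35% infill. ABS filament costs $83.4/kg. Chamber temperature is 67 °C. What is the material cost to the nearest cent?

$11.61

Interior volume: 232 − 87.2 → 144.8 cm³.
Infill deposited = 0.35 × 144.8, so 50.68 cm³.
Total printed volume: 87.2 + 50.68 → 137.88 cm³.
Mass = 137.88 × 1.01, so 139.2588 g.
At $83.4/kg: 139.2588/1000 × 83.4 = $11.61.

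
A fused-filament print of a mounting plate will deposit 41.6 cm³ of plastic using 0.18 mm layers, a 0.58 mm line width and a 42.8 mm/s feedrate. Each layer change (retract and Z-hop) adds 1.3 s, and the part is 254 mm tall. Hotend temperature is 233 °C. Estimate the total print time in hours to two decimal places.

Extrusion cross-section = 0.18 × 0.58 = 0.1044 mm².
Path length: 41600 mm³ / 0.1044 mm² → 398467.4 mm.
Extrusion time = 398467.4 / 42.8, so 9310 s.
Layer count = ceil(254 / 0.18) = 1412.
Non-print overhead = 1412 × 1.3, so 1835.6 s.
Total = 9310 + 1835.6 = 11145.6 s = 3.10 hours.

3.10 hours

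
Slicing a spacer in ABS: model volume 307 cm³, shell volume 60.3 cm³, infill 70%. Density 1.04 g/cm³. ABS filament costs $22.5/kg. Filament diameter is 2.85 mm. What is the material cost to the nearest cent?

$5.45

Interior volume = 307 − 60.3 = 246.7 cm³.
Infill deposited = 0.70 × 246.7 = 172.69 cm³.
Total extruded = 60.3 + 172.69, so 232.99 cm³.
Mass = 232.99 × 1.04, so 242.3096 g.
Cost = 242.3096 g / 1000 × $22.5/kg = $5.45.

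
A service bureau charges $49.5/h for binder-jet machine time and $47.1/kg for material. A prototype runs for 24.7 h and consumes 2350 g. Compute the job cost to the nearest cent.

$1333.34

Machine cost = 49.5 × 24.7 = $1222.65.
Material charge = 47.1 × 2350/1000 = $110.685.
Job cost: 1222.65 + 110.685 = 1333.335 ≈ $1333.34.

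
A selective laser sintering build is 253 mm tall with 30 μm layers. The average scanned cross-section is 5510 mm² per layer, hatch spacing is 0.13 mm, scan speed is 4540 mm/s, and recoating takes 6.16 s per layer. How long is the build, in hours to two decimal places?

Layer count = ceil(253 / 0.03) = 8434.
Scan path per layer = 5510 / 0.13, so 42384.6 mm.
Scan time per layer = 42384.6 / 4540 = 9.3358 s.
Time per layer = 9.3358 + 6.16, so 15.4958 s.
Total: 8434 × 15.4958 s = 130691.5772 s → 36.30 hours.

36.30 hours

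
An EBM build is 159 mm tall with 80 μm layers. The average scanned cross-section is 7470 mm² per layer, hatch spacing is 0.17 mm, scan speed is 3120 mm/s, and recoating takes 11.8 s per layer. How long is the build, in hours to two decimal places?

14.29 hours

Number of layers: 159 / 0.08 → 1988 (rounded up).
Per-layer scan distance = 7470 / 0.17 = 43941.2 mm.
Beam time per layer: 43941.2 / 3120 → 14.0837 s.
Per-layer time: 14.0837 + 11.8 → 25.8837 s.
Build time = 1988 × 25.8837 = 51456.7956 s = 14.29 hours.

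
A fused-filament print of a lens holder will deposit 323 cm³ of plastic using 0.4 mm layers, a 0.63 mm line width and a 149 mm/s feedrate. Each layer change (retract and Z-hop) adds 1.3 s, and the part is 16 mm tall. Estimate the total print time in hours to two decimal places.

2.40 hours

Line area: 0.4 × 0.63 → 0.252 mm².
Total extruded path = 323000/0.252 = 1281746 mm.
Time extruding = 1281746 / 149 = 8602.3 s.
Number of layers: 16 / 0.4 → 40 (rounded up).
Layer-change overhead = 40 × 1.3, so 52 s.
Altogether 8602.3 + 52 = 8654.3 s, i.e. 2.40 hours.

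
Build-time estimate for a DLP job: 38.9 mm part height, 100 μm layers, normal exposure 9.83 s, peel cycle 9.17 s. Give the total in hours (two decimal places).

Layers = ⌈38.9/0.1⌉ = 389.
Per-layer time: 9.83 + 9.17 → 19 s.
Build time: 389 × 19 s = 7391 s, i.e. 2.05 hours.

2.05 hours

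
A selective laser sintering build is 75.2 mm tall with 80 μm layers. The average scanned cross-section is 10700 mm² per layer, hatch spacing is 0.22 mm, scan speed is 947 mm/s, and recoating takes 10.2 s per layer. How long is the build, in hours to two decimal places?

Layers = ⌈75.2/0.08⌉ = 940.
Per-layer scan distance: 10700 / 0.22 → 48636.4 mm.
Scan time per layer: 48636.4 / 947 → 51.3584 s.
Layer cycle = 51.3584 + 10.2 = 61.5584 s.
Total: 940 × 61.5584 s = 57864.896 s → 16.07 hours.

16.07 hours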